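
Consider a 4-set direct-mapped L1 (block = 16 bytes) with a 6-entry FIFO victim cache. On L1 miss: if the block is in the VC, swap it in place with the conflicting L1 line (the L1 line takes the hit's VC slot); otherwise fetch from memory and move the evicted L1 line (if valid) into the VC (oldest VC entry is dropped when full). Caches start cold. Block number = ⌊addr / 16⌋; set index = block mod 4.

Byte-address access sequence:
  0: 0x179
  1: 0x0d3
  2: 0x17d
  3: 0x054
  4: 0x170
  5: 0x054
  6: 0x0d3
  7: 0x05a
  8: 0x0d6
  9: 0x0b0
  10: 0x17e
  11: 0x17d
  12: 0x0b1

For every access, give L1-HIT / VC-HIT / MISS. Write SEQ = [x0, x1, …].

SEQ = [MISS, MISS, L1-HIT, MISS, L1-HIT, L1-HIT, VC-HIT, VC-HIT, VC-HIT, MISS, VC-HIT, L1-HIT, VC-HIT]

0: 0x179 (blk 23, set 3) → MISS  vc=[]
1: 0xd3 (blk 13, set 1) → MISS  vc=[]
2: 0x17d (blk 23, set 3) → L1-HIT  vc=[]
3: 0x54 (blk 5, set 1) → MISS  vc=[13]
4: 0x170 (blk 23, set 3) → L1-HIT  vc=[13]
5: 0x54 (blk 5, set 1) → L1-HIT  vc=[13]
6: 0xd3 (blk 13, set 1) → VC-HIT  vc=[5]
7: 0x5a (blk 5, set 1) → VC-HIT  vc=[13]
8: 0xd6 (blk 13, set 1) → VC-HIT  vc=[5]
9: 0xb0 (blk 11, set 3) → MISS  vc=[5, 23]
10: 0x17e (blk 23, set 3) → VC-HIT  vc=[5, 11]
11: 0x17d (blk 23, set 3) → L1-HIT  vc=[5, 11]
12: 0xb1 (blk 11, set 3) → VC-HIT  vc=[5, 23]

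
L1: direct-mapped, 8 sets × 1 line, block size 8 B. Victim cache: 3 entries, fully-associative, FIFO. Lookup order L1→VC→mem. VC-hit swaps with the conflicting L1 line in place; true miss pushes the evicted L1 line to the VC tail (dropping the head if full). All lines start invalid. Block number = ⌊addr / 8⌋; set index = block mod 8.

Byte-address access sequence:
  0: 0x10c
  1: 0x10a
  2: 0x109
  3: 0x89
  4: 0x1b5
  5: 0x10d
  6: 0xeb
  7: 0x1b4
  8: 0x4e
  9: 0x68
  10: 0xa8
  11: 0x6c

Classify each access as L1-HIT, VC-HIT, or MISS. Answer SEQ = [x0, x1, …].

  [0] addr=0x10c blk=33 s=1: MISS | VC []
  [1] addr=0x10a blk=33 s=1: L1-HIT | VC []
  [2] addr=0x109 blk=33 s=1: L1-HIT | VC []
  [3] addr=0x89 blk=17 s=1: MISS | VC [33]
  [4] addr=0x1b5 blk=54 s=6: MISS | VC [33]
  [5] addr=0x10d blk=33 s=1: VC-HIT | VC [17]
  [6] addr=0xeb blk=29 s=5: MISS | VC [17]
  [7] addr=0x1b4 blk=54 s=6: L1-HIT | VC [17]
  [8] addr=0x4e blk=9 s=1: MISS | VC [17, 33]
  [9] addr=0x68 blk=13 s=5: MISS | VC [17, 33, 29]
  [10] addr=0xa8 blk=21 s=5: MISS | VC [33, 29, 13]
  [11] addr=0x6c blk=13 s=5: VC-HIT | VC [33, 29, 21]

SEQ = [MISS, L1-HIT, L1-HIT, MISS, MISS, VC-HIT, MISS, L1-HIT, MISS, MISS, MISS, VC-HIT]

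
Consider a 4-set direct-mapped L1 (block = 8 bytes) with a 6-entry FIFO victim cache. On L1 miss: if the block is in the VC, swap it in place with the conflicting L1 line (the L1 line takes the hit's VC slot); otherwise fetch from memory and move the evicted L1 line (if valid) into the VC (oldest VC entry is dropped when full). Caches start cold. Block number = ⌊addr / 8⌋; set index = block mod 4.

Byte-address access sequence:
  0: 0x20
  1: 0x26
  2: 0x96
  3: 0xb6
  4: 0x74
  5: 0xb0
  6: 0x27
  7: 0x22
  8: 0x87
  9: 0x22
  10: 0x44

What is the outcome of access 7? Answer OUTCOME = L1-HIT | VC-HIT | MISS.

0: 0x20 (blk 4, set 0) → MISS  vc=[]
1: 0x26 (blk 4, set 0) → L1-HIT  vc=[]
2: 0x96 (blk 18, set 2) → MISS  vc=[]
3: 0xb6 (blk 22, set 2) → MISS  vc=[18]
4: 0x74 (blk 14, set 2) → MISS  vc=[18, 22]
5: 0xb0 (blk 22, set 2) → VC-HIT  vc=[18, 14]
6: 0x27 (blk 4, set 0) → L1-HIT  vc=[18, 14]
7: 0x22 (blk 4, set 0) → L1-HIT  vc=[18, 14]
8: 0x87 (blk 16, set 0) → MISS  vc=[18, 14, 4]
9: 0x22 (blk 4, set 0) → VC-HIT  vc=[18, 14, 16]
10: 0x44 (blk 8, set 0) → MISS  vc=[18, 14, 16, 4]

OUTCOME = L1-HIT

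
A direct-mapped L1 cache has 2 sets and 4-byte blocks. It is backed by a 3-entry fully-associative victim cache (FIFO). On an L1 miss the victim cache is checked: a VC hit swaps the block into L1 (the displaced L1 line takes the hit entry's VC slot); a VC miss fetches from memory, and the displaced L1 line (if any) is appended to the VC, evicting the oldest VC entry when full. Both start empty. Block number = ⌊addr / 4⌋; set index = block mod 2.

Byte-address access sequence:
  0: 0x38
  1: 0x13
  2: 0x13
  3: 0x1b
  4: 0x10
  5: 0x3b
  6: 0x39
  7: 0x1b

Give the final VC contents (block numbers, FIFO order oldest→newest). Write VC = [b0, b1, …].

VC = [4, 14]

#0 0x38→b14/s0 MISS; vc=[]
#1 0x13→b4/s0 MISS; vc=[14]
#2 0x13→b4/s0 L1-HIT; vc=[14]
#3 0x1b→b6/s0 MISS; vc=[14,4]
#4 0x10→b4/s0 VC-HIT; vc=[14,6]
#5 0x3b→b14/s0 VC-HIT; vc=[4,6]
#6 0x39→b14/s0 L1-HIT; vc=[4,6]
#7 0x1b→b6/s0 VC-HIT; vc=[4,14]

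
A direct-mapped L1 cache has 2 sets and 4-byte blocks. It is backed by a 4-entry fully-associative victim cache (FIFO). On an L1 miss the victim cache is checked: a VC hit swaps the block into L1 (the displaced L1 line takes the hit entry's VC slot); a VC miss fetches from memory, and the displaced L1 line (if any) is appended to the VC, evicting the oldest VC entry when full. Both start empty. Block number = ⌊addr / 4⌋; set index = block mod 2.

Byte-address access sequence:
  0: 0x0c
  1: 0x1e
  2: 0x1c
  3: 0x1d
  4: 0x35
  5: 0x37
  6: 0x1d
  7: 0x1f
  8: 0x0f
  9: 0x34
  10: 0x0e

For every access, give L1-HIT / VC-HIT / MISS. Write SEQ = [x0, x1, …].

SEQ = [MISS, MISS, L1-HIT, L1-HIT, MISS, L1-HIT, VC-HIT, L1-HIT, VC-HIT, VC-HIT, VC-HIT]

  [0] addr=0xc blk=3 s=1: MISS | VC []
  [1] addr=0x1e blk=7 s=1: MISS | VC [3]
  [2] addr=0x1c blk=7 s=1: L1-HIT | VC [3]
  [3] addr=0x1d blk=7 s=1: L1-HIT | VC [3]
  [4] addr=0x35 blk=13 s=1: MISS | VC [3, 7]
  [5] addr=0x37 blk=13 s=1: L1-HIT | VC [3, 7]
  [6] addr=0x1d blk=7 s=1: VC-HIT | VC [3, 13]
  [7] addr=0x1f blk=7 s=1: L1-HIT | VC [3, 13]
  [8] addr=0xf blk=3 s=1: VC-HIT | VC [7, 13]
  [9] addr=0x34 blk=13 s=1: VC-HIT | VC [7, 3]
  [10] addr=0xe blk=3 s=1: VC-HIT | VC [7, 13]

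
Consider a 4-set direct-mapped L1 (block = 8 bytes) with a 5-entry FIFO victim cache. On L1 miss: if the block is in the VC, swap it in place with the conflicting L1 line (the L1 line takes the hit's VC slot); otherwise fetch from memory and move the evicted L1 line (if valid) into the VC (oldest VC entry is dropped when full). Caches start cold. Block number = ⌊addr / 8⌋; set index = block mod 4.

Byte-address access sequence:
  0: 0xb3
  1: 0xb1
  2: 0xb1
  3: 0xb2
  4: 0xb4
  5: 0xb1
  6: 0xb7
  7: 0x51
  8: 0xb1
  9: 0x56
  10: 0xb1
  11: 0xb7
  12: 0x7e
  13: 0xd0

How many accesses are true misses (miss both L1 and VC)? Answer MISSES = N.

#0 0xb3→b22/s2 MISS; vc=[]
#1 0xb1→b22/s2 L1-HIT; vc=[]
#2 0xb1→b22/s2 L1-HIT; vc=[]
#3 0xb2→b22/s2 L1-HIT; vc=[]
#4 0xb4→b22/s2 L1-HIT; vc=[]
#5 0xb1→b22/s2 L1-HIT; vc=[]
#6 0xb7→b22/s2 L1-HIT; vc=[]
#7 0x51→b10/s2 MISS; vc=[22]
#8 0xb1→b22/s2 VC-HIT; vc=[10]
#9 0x56→b10/s2 VC-HIT; vc=[22]
#10 0xb1→b22/s2 VC-HIT; vc=[10]
#11 0xb7→b22/s2 L1-HIT; vc=[10]
#12 0x7e→b15/s3 MISS; vc=[10]
#13 0xd0→b26/s2 MISS; vc=[10,22]

MISSES = 4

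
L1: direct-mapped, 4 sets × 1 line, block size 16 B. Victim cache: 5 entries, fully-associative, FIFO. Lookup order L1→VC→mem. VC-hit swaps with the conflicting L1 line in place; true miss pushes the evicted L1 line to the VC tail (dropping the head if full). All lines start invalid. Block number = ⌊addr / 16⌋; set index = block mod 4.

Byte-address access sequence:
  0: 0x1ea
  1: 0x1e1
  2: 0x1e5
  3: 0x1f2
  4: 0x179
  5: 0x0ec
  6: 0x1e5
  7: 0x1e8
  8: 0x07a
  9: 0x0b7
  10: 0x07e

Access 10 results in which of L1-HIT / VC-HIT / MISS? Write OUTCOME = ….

#0 0x1ea→b30/s2 MISS; vc=[]
#1 0x1e1→b30/s2 L1-HIT; vc=[]
#2 0x1e5→b30/s2 L1-HIT; vc=[]
#3 0x1f2→b31/s3 MISS; vc=[]
#4 0x179→b23/s3 MISS; vc=[31]
#5 0xec→b14/s2 MISS; vc=[31,30]
#6 0x1e5→b30/s2 VC-HIT; vc=[31,14]
#7 0x1e8→b30/s2 L1-HIT; vc=[31,14]
#8 0x7a→b7/s3 MISS; vc=[31,14,23]
#9 0xb7→b11/s3 MISS; vc=[31,14,23,7]
#10 0x7e→b7/s3 VC-HIT; vc=[31,14,23,11]

OUTCOME = VC-HIT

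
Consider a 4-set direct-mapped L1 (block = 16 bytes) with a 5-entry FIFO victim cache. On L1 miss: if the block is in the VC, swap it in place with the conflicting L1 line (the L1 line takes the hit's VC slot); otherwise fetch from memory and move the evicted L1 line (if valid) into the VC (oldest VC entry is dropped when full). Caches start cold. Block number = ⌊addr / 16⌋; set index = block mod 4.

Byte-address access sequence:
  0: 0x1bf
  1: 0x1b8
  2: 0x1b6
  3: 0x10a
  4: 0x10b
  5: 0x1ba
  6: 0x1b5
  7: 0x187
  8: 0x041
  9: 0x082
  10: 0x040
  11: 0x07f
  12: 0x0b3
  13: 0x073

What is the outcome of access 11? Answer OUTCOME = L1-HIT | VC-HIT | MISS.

0: 0x1bf (blk 27, set 3) → MISS  vc=[]
1: 0x1b8 (blk 27, set 3) → L1-HIT  vc=[]
2: 0x1b6 (blk 27, set 3) → L1-HIT  vc=[]
3: 0x10a (blk 16, set 0) → MISS  vc=[]
4: 0x10b (blk 16, set 0) → L1-HIT  vc=[]
5: 0x1ba (blk 27, set 3) → L1-HIT  vc=[]
6: 0x1b5 (blk 27, set 3) → L1-HIT  vc=[]
7: 0x187 (blk 24, set 0) → MISS  vc=[16]
8: 0x41 (blk 4, set 0) → MISS  vc=[16, 24]
9: 0x82 (blk 8, set 0) → MISS  vc=[16, 24, 4]
10: 0x40 (blk 4, set 0) → VC-HIT  vc=[16, 24, 8]
11: 0x7f (blk 7, set 3) → MISS  vc=[16, 24, 8, 27]
12: 0xb3 (blk 11, set 3) → MISS  vc=[16, 24, 8, 27, 7]
13: 0x73 (blk 7, set 3) → VC-HIT  vc=[16, 24, 8, 27, 11]

OUTCOME = MISS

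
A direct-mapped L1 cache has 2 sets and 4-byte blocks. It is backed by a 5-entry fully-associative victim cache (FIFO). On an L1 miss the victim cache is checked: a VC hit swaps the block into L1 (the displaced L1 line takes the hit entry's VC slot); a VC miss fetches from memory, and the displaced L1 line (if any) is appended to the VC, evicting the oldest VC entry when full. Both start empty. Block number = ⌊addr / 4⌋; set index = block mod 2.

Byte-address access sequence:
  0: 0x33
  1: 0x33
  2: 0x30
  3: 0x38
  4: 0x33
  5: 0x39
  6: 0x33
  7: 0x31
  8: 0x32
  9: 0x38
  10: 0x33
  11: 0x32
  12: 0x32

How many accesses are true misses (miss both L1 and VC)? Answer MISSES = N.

#0 0x33→b12/s0 MISS; vc=[]
#1 0x33→b12/s0 L1-HIT; vc=[]
#2 0x30→b12/s0 L1-HIT; vc=[]
#3 0x38→b14/s0 MISS; vc=[12]
#4 0x33→b12/s0 VC-HIT; vc=[14]
#5 0x39→b14/s0 VC-HIT; vc=[12]
#6 0x33→b12/s0 VC-HIT; vc=[14]
#7 0x31→b12/s0 L1-HIT; vc=[14]
#8 0x32→b12/s0 L1-HIT; vc=[14]
#9 0x38→b14/s0 VC-HIT; vc=[12]
#10 0x33→b12/s0 VC-HIT; vc=[14]
#11 0x32→b12/s0 L1-HIT; vc=[14]
#12 0x32→b12/s0 L1-HIT; vc=[14]

MISSES = 2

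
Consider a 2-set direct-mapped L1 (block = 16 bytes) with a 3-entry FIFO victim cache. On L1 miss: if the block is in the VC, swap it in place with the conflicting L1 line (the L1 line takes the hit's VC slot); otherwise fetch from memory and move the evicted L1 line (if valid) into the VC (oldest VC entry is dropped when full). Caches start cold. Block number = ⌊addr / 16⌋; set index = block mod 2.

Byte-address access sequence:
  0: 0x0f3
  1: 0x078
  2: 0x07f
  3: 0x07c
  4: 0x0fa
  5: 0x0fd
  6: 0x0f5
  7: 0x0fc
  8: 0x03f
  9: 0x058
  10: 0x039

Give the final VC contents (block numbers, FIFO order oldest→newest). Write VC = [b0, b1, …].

VC = [7, 15, 5]

  [0] addr=0xf3 blk=15 s=1: MISS | VC []
  [1] addr=0x78 blk=7 s=1: MISS | VC [15]
  [2] addr=0x7f blk=7 s=1: L1-HIT | VC [15]
  [3] addr=0x7c blk=7 s=1: L1-HIT | VC [15]
  [4] addr=0xfa blk=15 s=1: VC-HIT | VC [7]
  [5] addr=0xfd blk=15 s=1: L1-HIT | VC [7]
  [6] addr=0xf5 blk=15 s=1: L1-HIT | VC [7]
  [7] addr=0xfc blk=15 s=1: L1-HIT | VC [7]
  [8] addr=0x3f blk=3 s=1: MISS | VC [7, 15]
  [9] addr=0x58 blk=5 s=1: MISS | VC [7, 15, 3]
  [10] addr=0x39 blk=3 s=1: VC-HIT | VC [7, 15, 5]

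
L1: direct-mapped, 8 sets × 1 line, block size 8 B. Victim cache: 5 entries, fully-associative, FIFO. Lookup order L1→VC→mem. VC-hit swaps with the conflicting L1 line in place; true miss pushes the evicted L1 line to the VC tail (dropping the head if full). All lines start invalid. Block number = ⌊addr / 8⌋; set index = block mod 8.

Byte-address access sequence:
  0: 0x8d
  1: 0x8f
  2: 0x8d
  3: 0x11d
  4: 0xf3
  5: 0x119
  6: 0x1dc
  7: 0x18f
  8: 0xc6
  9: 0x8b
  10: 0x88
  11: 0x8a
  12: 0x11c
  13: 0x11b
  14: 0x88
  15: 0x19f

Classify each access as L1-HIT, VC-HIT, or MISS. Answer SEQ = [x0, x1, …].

#0 0x8d→b17/s1 MISS; vc=[]
#1 0x8f→b17/s1 L1-HIT; vc=[]
#2 0x8d→b17/s1 L1-HIT; vc=[]
#3 0x11d→b35/s3 MISS; vc=[]
#4 0xf3→b30/s6 MISS; vc=[]
#5 0x119→b35/s3 L1-HIT; vc=[]
#6 0x1dc→b59/s3 MISS; vc=[35]
#7 0x18f→b49/s1 MISS; vc=[35,17]
#8 0xc6→b24/s0 MISS; vc=[35,17]
#9 0x8b→b17/s1 VC-HIT; vc=[35,49]
#10 0x88→b17/s1 L1-HIT; vc=[35,49]
#11 0x8a→b17/s1 L1-HIT; vc=[35,49]
#12 0x11c→b35/s3 VC-HIT; vc=[59,49]
#13 0x11b→b35/s3 L1-HIT; vc=[59,49]
#14 0x88→b17/s1 L1-HIT; vc=[59,49]
#15 0x19f→b51/s3 MISS; vc=[59,49,35]

SEQ = [MISS, L1-HIT, L1-HIT, MISS, MISS, L1-HIT, MISS, MISS, MISS, VC-HIT, L1-HIT, L1-HIT, VC-HIT, L1-HIT, L1-HIT, MISS]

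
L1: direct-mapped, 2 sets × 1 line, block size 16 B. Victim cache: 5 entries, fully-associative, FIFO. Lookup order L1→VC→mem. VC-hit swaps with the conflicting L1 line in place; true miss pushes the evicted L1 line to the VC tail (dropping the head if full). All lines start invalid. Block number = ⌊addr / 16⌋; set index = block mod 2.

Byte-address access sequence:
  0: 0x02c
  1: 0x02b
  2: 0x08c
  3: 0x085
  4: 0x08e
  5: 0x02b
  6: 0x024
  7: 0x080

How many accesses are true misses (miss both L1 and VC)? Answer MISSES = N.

MISSES = 2

  [0] addr=0x2c blk=2 s=0: MISS | VC []
  [1] addr=0x2b blk=2 s=0: L1-HIT | VC []
  [2] addr=0x8c blk=8 s=0: MISS | VC [2]
  [3] addr=0x85 blk=8 s=0: L1-HIT | VC [2]
  [4] addr=0x8e blk=8 s=0: L1-HIT | VC [2]
  [5] addr=0x2b blk=2 s=0: VC-HIT | VC [8]
  [6] addr=0x24 blk=2 s=0: L1-HIT | VC [8]
  [7] addr=0x80 blk=8 s=0: VC-HIT | VC [2]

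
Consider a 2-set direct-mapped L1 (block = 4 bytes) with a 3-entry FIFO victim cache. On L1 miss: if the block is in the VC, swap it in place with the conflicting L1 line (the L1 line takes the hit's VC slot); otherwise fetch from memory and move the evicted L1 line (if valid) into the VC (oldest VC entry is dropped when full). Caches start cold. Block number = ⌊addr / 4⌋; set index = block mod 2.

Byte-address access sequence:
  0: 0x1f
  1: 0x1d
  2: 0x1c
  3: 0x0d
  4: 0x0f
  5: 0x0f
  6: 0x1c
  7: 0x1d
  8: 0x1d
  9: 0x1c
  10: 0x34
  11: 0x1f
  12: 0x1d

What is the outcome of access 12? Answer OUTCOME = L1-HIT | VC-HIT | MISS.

OUTCOME = L1-HIT

0: 0x1f (blk 7, set 1) → MISS  vc=[]
1: 0x1d (blk 7, set 1) → L1-HIT  vc=[]
2: 0x1c (blk 7, set 1) → L1-HIT  vc=[]
3: 0xd (blk 3, set 1) → MISS  vc=[7]
4: 0xf (blk 3, set 1) → L1-HIT  vc=[7]
5: 0xf (blk 3, set 1) → L1-HIT  vc=[7]
6: 0x1c (blk 7, set 1) → VC-HIT  vc=[3]
7: 0x1d (blk 7, set 1) → L1-HIT  vc=[3]
8: 0x1d (blk 7, set 1) → L1-HIT  vc=[3]
9: 0x1c (blk 7, set 1) → L1-HIT  vc=[3]
10: 0x34 (blk 13, set 1) → MISS  vc=[3, 7]
11: 0x1f (blk 7, set 1) → VC-HIT  vc=[3, 13]
12: 0x1d (blk 7, set 1) → L1-HIT  vc=[3, 13]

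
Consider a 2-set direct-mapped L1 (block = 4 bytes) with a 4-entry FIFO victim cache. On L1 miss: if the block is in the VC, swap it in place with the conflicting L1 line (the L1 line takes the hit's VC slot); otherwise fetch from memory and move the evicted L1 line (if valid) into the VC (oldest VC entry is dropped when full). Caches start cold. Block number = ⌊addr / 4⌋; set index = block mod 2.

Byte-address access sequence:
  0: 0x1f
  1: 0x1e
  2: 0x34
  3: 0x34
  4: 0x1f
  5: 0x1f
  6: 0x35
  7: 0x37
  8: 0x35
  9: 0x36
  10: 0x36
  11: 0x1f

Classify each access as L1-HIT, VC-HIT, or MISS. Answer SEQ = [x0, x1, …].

  [0] addr=0x1f blk=7 s=1: MISS | VC []
  [1] addr=0x1e blk=7 s=1: L1-HIT | VC []
  [2] addr=0x34 blk=13 s=1: MISS | VC [7]
  [3] addr=0x34 blk=13 s=1: L1-HIT | VC [7]
  [4] addr=0x1f blk=7 s=1: VC-HIT | VC [13]
  [5] addr=0x1f blk=7 s=1: L1-HIT | VC [13]
  [6] addr=0x35 blk=13 s=1: VC-HIT | VC [7]
  [7] addr=0x37 blk=13 s=1: L1-HIT | VC [7]
  [8] addr=0x35 blk=13 s=1: L1-HIT | VC [7]
  [9] addr=0x36 blk=13 s=1: L1-HIT | VC [7]
  [10] addr=0x36 blk=13 s=1: L1-HIT | VC [7]
  [11] addr=0x1f blk=7 s=1: VC-HIT | VC [13]

SEQ = [MISS, L1-HIT, MISS, L1-HIT, VC-HIT, L1-HIT, VC-HIT, L1-HIT, L1-HIT, L1-HIT, L1-HIT, VC-HIT]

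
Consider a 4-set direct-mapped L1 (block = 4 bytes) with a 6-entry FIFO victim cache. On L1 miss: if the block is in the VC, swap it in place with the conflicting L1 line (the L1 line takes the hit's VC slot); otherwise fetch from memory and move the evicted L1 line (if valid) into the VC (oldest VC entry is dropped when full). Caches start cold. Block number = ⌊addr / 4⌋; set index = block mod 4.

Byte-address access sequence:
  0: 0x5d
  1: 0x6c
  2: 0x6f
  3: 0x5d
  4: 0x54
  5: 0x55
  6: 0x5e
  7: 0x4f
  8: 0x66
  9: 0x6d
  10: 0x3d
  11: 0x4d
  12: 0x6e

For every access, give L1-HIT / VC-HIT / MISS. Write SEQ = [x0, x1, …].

SEQ = [MISS, MISS, L1-HIT, VC-HIT, MISS, L1-HIT, L1-HIT, MISS, MISS, VC-HIT, MISS, VC-HIT, VC-HIT]

0: 0x5d (blk 23, set 3) → MISS  vc=[]
1: 0x6c (blk 27, set 3) → MISS  vc=[23]
2: 0x6f (blk 27, set 3) → L1-HIT  vc=[23]
3: 0x5d (blk 23, set 3) → VC-HIT  vc=[27]
4: 0x54 (blk 21, set 1) → MISS  vc=[27]
5: 0x55 (blk 21, set 1) → L1-HIT  vc=[27]
6: 0x5e (blk 23, set 3) → L1-HIT  vc=[27]
7: 0x4f (blk 19, set 3) → MISS  vc=[27, 23]
8: 0x66 (blk 25, set 1) → MISS  vc=[27, 23, 21]
9: 0x6d (blk 27, set 3) → VC-HIT  vc=[19, 23, 21]
10: 0x3d (blk 15, set 3) → MISS  vc=[19, 23, 21, 27]
11: 0x4d (blk 19, set 3) → VC-HIT  vc=[15, 23, 21, 27]
12: 0x6e (blk 27, set 3) → VC-HIT  vc=[15, 23, 21, 19]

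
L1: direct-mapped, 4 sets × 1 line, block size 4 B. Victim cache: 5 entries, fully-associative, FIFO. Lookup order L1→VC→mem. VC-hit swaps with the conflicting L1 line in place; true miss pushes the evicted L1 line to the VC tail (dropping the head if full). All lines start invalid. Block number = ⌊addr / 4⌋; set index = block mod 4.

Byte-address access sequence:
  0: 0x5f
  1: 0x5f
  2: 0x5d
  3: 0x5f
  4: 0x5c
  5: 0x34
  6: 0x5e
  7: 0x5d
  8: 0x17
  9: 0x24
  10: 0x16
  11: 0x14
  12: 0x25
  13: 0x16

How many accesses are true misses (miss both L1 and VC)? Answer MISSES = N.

  [0] addr=0x5f blk=23 s=3: MISS | VC []
  [1] addr=0x5f blk=23 s=3: L1-HIT | VC []
  [2] addr=0x5d blk=23 s=3: L1-HIT | VC []
  [3] addr=0x5f blk=23 s=3: L1-HIT | VC []
  [4] addr=0x5c blk=23 s=3: L1-HIT | VC []
  [5] addr=0x34 blk=13 s=1: MISS | VC []
  [6] addr=0x5e blk=23 s=3: L1-HIT | VC []
  [7] addr=0x5d blk=23 s=3: L1-HIT | VC []
  [8] addr=0x17 blk=5 s=1: MISS | VC [13]
  [9] addr=0x24 blk=9 s=1: MISS | VC [13, 5]
  [10] addr=0x16 blk=5 s=1: VC-HIT | VC [13, 9]
  [11] addr=0x14 blk=5 s=1: L1-HIT | VC [13, 9]
  [12] addr=0x25 blk=9 s=1: VC-HIT | VC [13, 5]
  [13] addr=0x16 blk=5 s=1: VC-HIT | VC [13, 9]

MISSES = 4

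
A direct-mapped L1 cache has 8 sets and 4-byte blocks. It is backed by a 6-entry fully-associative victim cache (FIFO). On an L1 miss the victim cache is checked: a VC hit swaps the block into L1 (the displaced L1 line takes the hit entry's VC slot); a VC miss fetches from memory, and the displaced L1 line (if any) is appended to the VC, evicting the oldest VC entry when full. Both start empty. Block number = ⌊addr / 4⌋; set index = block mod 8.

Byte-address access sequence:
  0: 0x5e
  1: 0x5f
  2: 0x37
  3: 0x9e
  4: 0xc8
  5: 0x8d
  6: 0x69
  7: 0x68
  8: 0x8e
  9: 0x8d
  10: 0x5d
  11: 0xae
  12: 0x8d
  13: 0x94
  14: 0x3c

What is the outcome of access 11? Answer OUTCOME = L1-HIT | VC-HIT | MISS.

OUTCOME = MISS

  [0] addr=0x5e blk=23 s=7: MISS | VC []
  [1] addr=0x5f blk=23 s=7: L1-HIT | VC []
  [2] addr=0x37 blk=13 s=5: MISS | VC []
  [3] addr=0x9e blk=39 s=7: MISS | VC [23]
  [4] addr=0xc8 blk=50 s=2: MISS | VC [23]
  [5] addr=0x8d blk=35 s=3: MISS | VC [23]
  [6] addr=0x69 blk=26 s=2: MISS | VC [23, 50]
  [7] addr=0x68 blk=26 s=2: L1-HIT | VC [23, 50]
  [8] addr=0x8e blk=35 s=3: L1-HIT | VC [23, 50]
  [9] addr=0x8d blk=35 s=3: L1-HIT | VC [23, 50]
  [10] addr=0x5d blk=23 s=7: VC-HIT | VC [39, 50]
  [11] addr=0xae blk=43 s=3: MISS | VC [39, 50, 35]
  [12] addr=0x8d blk=35 s=3: VC-HIT | VC [39, 50, 43]
  [13] addr=0x94 blk=37 s=5: MISS | VC [39, 50, 43, 13]
  [14] addr=0x3c blk=15 s=7: MISS | VC [39, 50, 43, 13, 23]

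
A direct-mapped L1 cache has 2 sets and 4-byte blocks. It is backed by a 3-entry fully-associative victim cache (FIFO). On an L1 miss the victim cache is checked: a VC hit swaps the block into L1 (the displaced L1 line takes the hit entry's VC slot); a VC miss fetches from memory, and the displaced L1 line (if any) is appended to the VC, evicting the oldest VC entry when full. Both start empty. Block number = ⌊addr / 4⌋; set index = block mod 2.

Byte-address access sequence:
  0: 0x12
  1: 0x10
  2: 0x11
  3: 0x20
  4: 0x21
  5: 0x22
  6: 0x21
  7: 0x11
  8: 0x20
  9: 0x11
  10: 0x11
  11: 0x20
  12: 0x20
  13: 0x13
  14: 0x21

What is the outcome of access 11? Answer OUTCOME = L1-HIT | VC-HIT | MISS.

#0 0x12→b4/s0 MISS; vc=[]
#1 0x10→b4/s0 L1-HIT; vc=[]
#2 0x11→b4/s0 L1-HIT; vc=[]
#3 0x20→b8/s0 MISS; vc=[4]
#4 0x21→b8/s0 L1-HIT; vc=[4]
#5 0x22→b8/s0 L1-HIT; vc=[4]
#6 0x21→b8/s0 L1-HIT; vc=[4]
#7 0x11→b4/s0 VC-HIT; vc=[8]
#8 0x20→b8/s0 VC-HIT; vc=[4]
#9 0x11→b4/s0 VC-HIT; vc=[8]
#10 0x11→b4/s0 L1-HIT; vc=[8]
#11 0x20→b8/s0 VC-HIT; vc=[4]
#12 0x20→b8/s0 L1-HIT; vc=[4]
#13 0x13→b4/s0 VC-HIT; vc=[8]
#14 0x21→b8/s0 VC-HIT; vc=[4]

OUTCOME = VC-HIT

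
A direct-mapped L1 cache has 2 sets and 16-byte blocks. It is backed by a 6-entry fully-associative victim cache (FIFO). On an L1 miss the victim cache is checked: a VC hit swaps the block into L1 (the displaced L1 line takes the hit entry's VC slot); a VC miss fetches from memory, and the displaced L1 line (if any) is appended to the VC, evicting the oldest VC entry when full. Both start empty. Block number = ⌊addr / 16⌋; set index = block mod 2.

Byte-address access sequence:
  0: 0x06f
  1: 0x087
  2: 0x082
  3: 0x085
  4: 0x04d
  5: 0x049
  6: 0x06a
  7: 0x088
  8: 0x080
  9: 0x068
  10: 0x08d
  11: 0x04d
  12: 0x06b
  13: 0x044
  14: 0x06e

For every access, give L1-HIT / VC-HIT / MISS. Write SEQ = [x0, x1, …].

#0 0x6f→b6/s0 MISS; vc=[]
#1 0x87→b8/s0 MISS; vc=[6]
#2 0x82→b8/s0 L1-HIT; vc=[6]
#3 0x85→b8/s0 L1-HIT; vc=[6]
#4 0x4d→b4/s0 MISS; vc=[6,8]
#5 0x49→b4/s0 L1-HIT; vc=[6,8]
#6 0x6a→b6/s0 VC-HIT; vc=[4,8]
#7 0x88→b8/s0 VC-HIT; vc=[4,6]
#8 0x80→b8/s0 L1-HIT; vc=[4,6]
#9 0x68→b6/s0 VC-HIT; vc=[4,8]
#10 0x8d→b8/s0 VC-HIT; vc=[4,6]
#11 0x4d→b4/s0 VC-HIT; vc=[8,6]
#12 0x6b→b6/s0 VC-HIT; vc=[8,4]
#13 0x44→b4/s0 VC-HIT; vc=[8,6]
#14 0x6e→b6/s0 VC-HIT; vc=[8,4]

SEQ = [MISS, MISS, L1-HIT, L1-HIT, MISS, L1-HIT, VC-HIT, VC-HIT, L1-HIT, VC-HIT, VC-HIT, VC-HIT, VC-HIT, VC-HIT, VC-HIT]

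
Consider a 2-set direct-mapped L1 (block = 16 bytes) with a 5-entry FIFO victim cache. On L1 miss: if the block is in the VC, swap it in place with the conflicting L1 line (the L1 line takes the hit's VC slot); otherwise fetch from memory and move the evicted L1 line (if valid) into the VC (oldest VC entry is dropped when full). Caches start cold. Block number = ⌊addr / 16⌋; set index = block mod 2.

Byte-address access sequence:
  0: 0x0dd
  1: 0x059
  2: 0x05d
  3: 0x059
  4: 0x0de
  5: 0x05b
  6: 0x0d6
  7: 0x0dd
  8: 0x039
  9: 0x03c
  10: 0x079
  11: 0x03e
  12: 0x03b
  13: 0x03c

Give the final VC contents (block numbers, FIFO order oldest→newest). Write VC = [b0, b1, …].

VC = [5, 13, 7]

0: 0xdd (blk 13, set 1) → MISS  vc=[]
1: 0x59 (blk 5, set 1) → MISS  vc=[13]
2: 0x5d (blk 5, set 1) → L1-HIT  vc=[13]
3: 0x59 (blk 5, set 1) → L1-HIT  vc=[13]
4: 0xde (blk 13, set 1) → VC-HIT  vc=[5]
5: 0x5b (blk 5, set 1) → VC-HIT  vc=[13]
6: 0xd6 (blk 13, set 1) → VC-HIT  vc=[5]
7: 0xdd (blk 13, set 1) → L1-HIT  vc=[5]
8: 0x39 (blk 3, set 1) → MISS  vc=[5, 13]
9: 0x3c (blk 3, set 1) → L1-HIT  vc=[5, 13]
10: 0x79 (blk 7, set 1) → MISS  vc=[5, 13, 3]
11: 0x3e (blk 3, set 1) → VC-HIT  vc=[5, 13, 7]
12: 0x3b (blk 3, set 1) → L1-HIT  vc=[5, 13, 7]
13: 0x3c (blk 3, set 1) → L1-HIT  vc=[5, 13, 7]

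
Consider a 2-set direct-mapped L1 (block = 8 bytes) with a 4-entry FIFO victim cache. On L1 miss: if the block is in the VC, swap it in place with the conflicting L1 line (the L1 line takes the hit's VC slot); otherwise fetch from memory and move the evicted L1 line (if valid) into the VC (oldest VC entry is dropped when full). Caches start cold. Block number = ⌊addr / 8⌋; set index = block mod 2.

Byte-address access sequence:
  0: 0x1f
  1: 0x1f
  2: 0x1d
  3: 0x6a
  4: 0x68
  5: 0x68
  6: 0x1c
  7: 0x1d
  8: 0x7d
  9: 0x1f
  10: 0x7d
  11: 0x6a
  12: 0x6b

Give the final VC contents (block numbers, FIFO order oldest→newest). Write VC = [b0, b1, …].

VC = [15, 3]

  [0] addr=0x1f blk=3 s=1: MISS | VC []
  [1] addr=0x1f blk=3 s=1: L1-HIT | VC []
  [2] addr=0x1d blk=3 s=1: L1-HIT | VC []
  [3] addr=0x6a blk=13 s=1: MISS | VC [3]
  [4] addr=0x68 blk=13 s=1: L1-HIT | VC [3]
  [5] addr=0x68 blk=13 s=1: L1-HIT | VC [3]
  [6] addr=0x1c blk=3 s=1: VC-HIT | VC [13]
  [7] addr=0x1d blk=3 s=1: L1-HIT | VC [13]
  [8] addr=0x7d blk=15 s=1: MISS | VC [13, 3]
  [9] addr=0x1f blk=3 s=1: VC-HIT | VC [13, 15]
  [10] addr=0x7d blk=15 s=1: VC-HIT | VC [13, 3]
  [11] addr=0x6a blk=13 s=1: VC-HIT | VC [15, 3]
  [12] addr=0x6b blk=13 s=1: L1-HIT | VC [15, 3]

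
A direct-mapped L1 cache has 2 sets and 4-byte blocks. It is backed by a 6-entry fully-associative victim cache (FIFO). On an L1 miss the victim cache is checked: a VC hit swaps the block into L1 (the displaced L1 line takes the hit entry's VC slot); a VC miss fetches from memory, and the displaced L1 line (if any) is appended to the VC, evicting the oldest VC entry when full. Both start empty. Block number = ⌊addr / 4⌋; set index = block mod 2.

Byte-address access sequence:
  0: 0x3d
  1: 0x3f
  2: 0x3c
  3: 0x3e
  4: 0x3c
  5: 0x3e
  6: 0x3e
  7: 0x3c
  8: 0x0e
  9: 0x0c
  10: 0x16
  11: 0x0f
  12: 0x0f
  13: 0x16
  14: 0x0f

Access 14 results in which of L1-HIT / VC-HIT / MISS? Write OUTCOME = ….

OUTCOME = VC-HIT

#0 0x3d→b15/s1 MISS; vc=[]
#1 0x3f→b15/s1 L1-HIT; vc=[]
#2 0x3c→b15/s1 L1-HIT; vc=[]
#3 0x3e→b15/s1 L1-HIT; vc=[]
#4 0x3c→b15/s1 L1-HIT; vc=[]
#5 0x3e→b15/s1 L1-HIT; vc=[]
#6 0x3e→b15/s1 L1-HIT; vc=[]
#7 0x3c→b15/s1 L1-HIT; vc=[]
#8 0xe→b3/s1 MISS; vc=[15]
#9 0xc→b3/s1 L1-HIT; vc=[15]
#10 0x16→b5/s1 MISS; vc=[15,3]
#11 0xf→b3/s1 VC-HIT; vc=[15,5]
#12 0xf→b3/s1 L1-HIT; vc=[15,5]
#13 0x16→b5/s1 VC-HIT; vc=[15,3]
#14 0xf→b3/s1 VC-HIT; vc=[15,5]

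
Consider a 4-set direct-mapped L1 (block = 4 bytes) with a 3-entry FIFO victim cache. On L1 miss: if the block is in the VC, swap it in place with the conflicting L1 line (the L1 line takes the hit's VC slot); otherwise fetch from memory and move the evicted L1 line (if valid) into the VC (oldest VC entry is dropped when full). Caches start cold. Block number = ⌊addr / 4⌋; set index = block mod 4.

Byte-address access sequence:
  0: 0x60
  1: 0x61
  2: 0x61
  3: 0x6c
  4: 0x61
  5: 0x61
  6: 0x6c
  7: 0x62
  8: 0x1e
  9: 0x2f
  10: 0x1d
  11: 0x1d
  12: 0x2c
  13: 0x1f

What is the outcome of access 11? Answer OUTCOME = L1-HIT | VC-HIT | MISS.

OUTCOME = L1-HIT

#0 0x60→b24/s0 MISS; vc=[]
#1 0x61→b24/s0 L1-HIT; vc=[]
#2 0x61→b24/s0 L1-HIT; vc=[]
#3 0x6c→b27/s3 MISS; vc=[]
#4 0x61→b24/s0 L1-HIT; vc=[]
#5 0x61→b24/s0 L1-HIT; vc=[]
#6 0x6c→b27/s3 L1-HIT; vc=[]
#7 0x62→b24/s0 L1-HIT; vc=[]
#8 0x1e→b7/s3 MISS; vc=[27]
#9 0x2f→b11/s3 MISS; vc=[27,7]
#10 0x1d→b7/s3 VC-HIT; vc=[27,11]
#11 0x1d→b7/s3 L1-HIT; vc=[27,11]
#12 0x2c→b11/s3 VC-HIT; vc=[27,7]
#13 0x1f→b7/s3 VC-HIT; vc=[27,11]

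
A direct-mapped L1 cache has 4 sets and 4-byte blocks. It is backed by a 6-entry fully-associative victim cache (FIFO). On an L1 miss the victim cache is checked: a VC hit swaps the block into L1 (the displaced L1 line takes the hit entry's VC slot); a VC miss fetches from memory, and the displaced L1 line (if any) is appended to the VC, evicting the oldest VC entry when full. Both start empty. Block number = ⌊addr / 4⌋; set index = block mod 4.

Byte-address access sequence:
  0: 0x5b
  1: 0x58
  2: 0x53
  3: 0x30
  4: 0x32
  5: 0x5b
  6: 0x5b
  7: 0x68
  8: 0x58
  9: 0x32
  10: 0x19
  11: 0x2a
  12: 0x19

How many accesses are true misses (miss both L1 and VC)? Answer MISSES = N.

MISSES = 6

#0 0x5b→b22/s2 MISS; vc=[]
#1 0x58→b22/s2 L1-HIT; vc=[]
#2 0x53→b20/s0 MISS; vc=[]
#3 0x30→b12/s0 MISS; vc=[20]
#4 0x32→b12/s0 L1-HIT; vc=[20]
#5 0x5b→b22/s2 L1-HIT; vc=[20]
#6 0x5b→b22/s2 L1-HIT; vc=[20]
#7 0x68→b26/s2 MISS; vc=[20,22]
#8 0x58→b22/s2 VC-HIT; vc=[20,26]
#9 0x32→b12/s0 L1-HIT; vc=[20,26]
#10 0x19→b6/s2 MISS; vc=[20,26,22]
#11 0x2a→b10/s2 MISS; vc=[20,26,22,6]
#12 0x19→b6/s2 VC-HIT; vc=[20,26,22,10]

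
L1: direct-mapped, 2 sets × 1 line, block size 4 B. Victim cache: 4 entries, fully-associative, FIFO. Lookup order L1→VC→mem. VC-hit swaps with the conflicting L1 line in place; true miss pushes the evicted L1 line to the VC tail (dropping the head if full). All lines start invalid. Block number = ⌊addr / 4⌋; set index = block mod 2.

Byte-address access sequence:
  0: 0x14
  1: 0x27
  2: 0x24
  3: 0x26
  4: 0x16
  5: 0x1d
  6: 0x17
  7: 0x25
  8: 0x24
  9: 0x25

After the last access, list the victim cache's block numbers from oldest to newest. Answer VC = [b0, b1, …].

VC = [5, 7]

  [0] addr=0x14 blk=5 s=1: MISS | VC []
  [1] addr=0x27 blk=9 s=1: MISS | VC [5]
  [2] addr=0x24 blk=9 s=1: L1-HIT | VC [5]
  [3] addr=0x26 blk=9 s=1: L1-HIT | VC [5]
  [4] addr=0x16 blk=5 s=1: VC-HIT | VC [9]
  [5] addr=0x1d blk=7 s=1: MISS | VC [9, 5]
  [6] addr=0x17 blk=5 s=1: VC-HIT | VC [9, 7]
  [7] addr=0x25 blk=9 s=1: VC-HIT | VC [5, 7]
  [8] addr=0x24 blk=9 s=1: L1-HIT | VC [5, 7]
  [9] addr=0x25 blk=9 s=1: L1-HIT | VC [5, 7]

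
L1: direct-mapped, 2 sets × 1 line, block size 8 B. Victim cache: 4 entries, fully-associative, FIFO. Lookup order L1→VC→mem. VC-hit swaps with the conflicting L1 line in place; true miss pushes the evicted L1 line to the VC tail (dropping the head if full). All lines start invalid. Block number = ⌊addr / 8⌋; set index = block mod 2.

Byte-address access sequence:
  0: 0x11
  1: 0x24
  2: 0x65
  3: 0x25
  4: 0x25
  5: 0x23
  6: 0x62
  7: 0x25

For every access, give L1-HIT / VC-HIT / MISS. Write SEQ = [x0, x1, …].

0: 0x11 (blk 2, set 0) → MISS  vc=[]
1: 0x24 (blk 4, set 0) → MISS  vc=[2]
2: 0x65 (blk 12, set 0) → MISS  vc=[2, 4]
3: 0x25 (blk 4, set 0) → VC-HIT  vc=[2, 12]
4: 0x25 (blk 4, set 0) → L1-HIT  vc=[2, 12]
5: 0x23 (blk 4, set 0) → L1-HIT  vc=[2, 12]
6: 0x62 (blk 12, set 0) → VC-HIT  vc=[2, 4]
7: 0x25 (blk 4, set 0) → VC-HIT  vc=[2, 12]

SEQ = [MISS, MISS, MISS, VC-HIT, L1-HIT, L1-HIT, VC-HIT, VC-HIT]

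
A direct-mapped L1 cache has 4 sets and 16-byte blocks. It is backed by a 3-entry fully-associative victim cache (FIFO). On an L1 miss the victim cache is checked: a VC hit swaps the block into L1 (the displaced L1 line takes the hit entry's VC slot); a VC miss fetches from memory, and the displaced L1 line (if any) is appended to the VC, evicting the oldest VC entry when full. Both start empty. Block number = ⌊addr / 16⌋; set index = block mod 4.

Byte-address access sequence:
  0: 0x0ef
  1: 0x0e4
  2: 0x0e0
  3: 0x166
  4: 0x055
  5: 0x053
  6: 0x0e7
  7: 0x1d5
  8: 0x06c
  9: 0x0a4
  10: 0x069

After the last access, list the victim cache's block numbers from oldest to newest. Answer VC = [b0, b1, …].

0: 0xef (blk 14, set 2) → MISS  vc=[]
1: 0xe4 (blk 14, set 2) → L1-HIT  vc=[]
2: 0xe0 (blk 14, set 2) → L1-HIT  vc=[]
3: 0x166 (blk 22, set 2) → MISS  vc=[14]
4: 0x55 (blk 5, set 1) → MISS  vc=[14]
5: 0x53 (blk 5, set 1) → L1-HIT  vc=[14]
6: 0xe7 (blk 14, set 2) → VC-HIT  vc=[22]
7: 0x1d5 (blk 29, set 1) → MISS  vc=[22, 5]
8: 0x6c (blk 6, set 2) → MISS  vc=[22, 5, 14]
9: 0xa4 (blk 10, set 2) → MISS  vc=[5, 14, 6]
10: 0x69 (blk 6, set 2) → VC-HIT  vc=[5, 14, 10]

VC = [5, 14, 10]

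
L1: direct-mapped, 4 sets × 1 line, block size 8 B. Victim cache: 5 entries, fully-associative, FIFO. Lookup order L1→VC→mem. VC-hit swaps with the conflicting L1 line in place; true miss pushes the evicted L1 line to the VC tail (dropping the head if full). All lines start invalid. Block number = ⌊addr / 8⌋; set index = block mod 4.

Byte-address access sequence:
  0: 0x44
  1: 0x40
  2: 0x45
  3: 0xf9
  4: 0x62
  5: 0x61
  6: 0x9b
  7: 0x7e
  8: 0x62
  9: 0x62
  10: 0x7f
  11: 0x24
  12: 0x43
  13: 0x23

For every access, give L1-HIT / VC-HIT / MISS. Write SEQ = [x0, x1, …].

  [0] addr=0x44 blk=8 s=0: MISS | VC []
  [1] addr=0x40 blk=8 s=0: L1-HIT | VC []
  [2] addr=0x45 blk=8 s=0: L1-HIT | VC []
  [3] addr=0xf9 blk=31 s=3: MISS | VC []
  [4] addr=0x62 blk=12 s=0: MISS | VC [8]
  [5] addr=0x61 blk=12 s=0: L1-HIT | VC [8]
  [6] addr=0x9b blk=19 s=3: MISS | VC [8, 31]
  [7] addr=0x7e blk=15 s=3: MISS | VC [8, 31, 19]
  [8] addr=0x62 blk=12 s=0: L1-HIT | VC [8, 31, 19]
  [9] addr=0x62 blk=12 s=0: L1-HIT | VC [8, 31, 19]
  [10] addr=0x7f blk=15 s=3: L1-HIT | VC [8, 31, 19]
  [11] addr=0x24 blk=4 s=0: MISS | VC [8, 31, 19, 12]
  [12] addr=0x43 blk=8 s=0: VC-HIT | VC [4, 31, 19, 12]
  [13] addr=0x23 blk=4 s=0: VC-HIT | VC [8, 31, 19, 12]

SEQ = [MISS, L1-HIT, L1-HIT, MISS, MISS, L1-HIT, MISS, MISS, L1-HIT, L1-HIT, L1-HIT, MISS, VC-HIT, VC-HIT]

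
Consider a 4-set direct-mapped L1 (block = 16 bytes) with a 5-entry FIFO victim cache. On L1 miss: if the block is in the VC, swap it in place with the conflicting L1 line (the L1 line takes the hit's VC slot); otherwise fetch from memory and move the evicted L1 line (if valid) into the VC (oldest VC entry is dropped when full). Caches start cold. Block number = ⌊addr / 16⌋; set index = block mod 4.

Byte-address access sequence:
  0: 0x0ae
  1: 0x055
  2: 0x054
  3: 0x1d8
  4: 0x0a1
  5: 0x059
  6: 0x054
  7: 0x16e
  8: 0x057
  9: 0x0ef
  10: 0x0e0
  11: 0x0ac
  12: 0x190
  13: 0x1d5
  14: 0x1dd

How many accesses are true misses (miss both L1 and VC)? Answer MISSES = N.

MISSES = 6

0: 0xae (blk 10, set 2) → MISS  vc=[]
1: 0x55 (blk 5, set 1) → MISS  vc=[]
2: 0x54 (blk 5, set 1) → L1-HIT  vc=[]
3: 0x1d8 (blk 29, set 1) → MISS  vc=[5]
4: 0xa1 (blk 10, set 2) → L1-HIT  vc=[5]
5: 0x59 (blk 5, set 1) → VC-HIT  vc=[29]
6: 0x54 (blk 5, set 1) → L1-HIT  vc=[29]
7: 0x16e (blk 22, set 2) → MISS  vc=[29, 10]
8: 0x57 (blk 5, set 1) → L1-HIT  vc=[29, 10]
9: 0xef (blk 14, set 2) → MISS  vc=[29, 10, 22]
10: 0xe0 (blk 14, set 2) → L1-HIT  vc=[29, 10, 22]
11: 0xac (blk 10, set 2) → VC-HIT  vc=[29, 14, 22]
12: 0x190 (blk 25, set 1) → MISS  vc=[29, 14, 22, 5]
13: 0x1d5 (blk 29, set 1) → VC-HIT  vc=[25, 14, 22, 5]
14: 0x1dd (blk 29, set 1) → L1-HIT  vc=[25, 14, 22, 5]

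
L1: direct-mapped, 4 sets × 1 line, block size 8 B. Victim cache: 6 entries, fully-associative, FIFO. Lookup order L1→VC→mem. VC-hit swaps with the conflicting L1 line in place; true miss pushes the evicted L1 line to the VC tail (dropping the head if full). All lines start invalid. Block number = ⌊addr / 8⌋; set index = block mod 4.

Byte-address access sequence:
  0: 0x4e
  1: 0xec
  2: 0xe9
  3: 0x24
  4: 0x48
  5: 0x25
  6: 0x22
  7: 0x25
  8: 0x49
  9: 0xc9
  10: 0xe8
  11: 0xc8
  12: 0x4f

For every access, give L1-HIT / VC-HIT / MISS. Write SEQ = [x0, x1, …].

0: 0x4e (blk 9, set 1) → MISS  vc=[]
1: 0xec (blk 29, set 1) → MISS  vc=[9]
2: 0xe9 (blk 29, set 1) → L1-HIT  vc=[9]
3: 0x24 (blk 4, set 0) → MISS  vc=[9]
4: 0x48 (blk 9, set 1) → VC-HIT  vc=[29]
5: 0x25 (blk 4, set 0) → L1-HIT  vc=[29]
6: 0x22 (blk 4, set 0) → L1-HIT  vc=[29]
7: 0x25 (blk 4, set 0) → L1-HIT  vc=[29]
8: 0x49 (blk 9, set 1) → L1-HIT  vc=[29]
9: 0xc9 (blk 25, set 1) → MISS  vc=[29, 9]
10: 0xe8 (blk 29, set 1) → VC-HIT  vc=[25, 9]
11: 0xc8 (blk 25, set 1) → VC-HIT  vc=[29, 9]
12: 0x4f (blk 9, set 1) → VC-HIT  vc=[29, 25]

SEQ = [MISS, MISS, L1-HIT, MISS, VC-HIT, L1-HIT, L1-HIT, L1-HIT, L1-HIT, MISS, VC-HIT, VC-HIT, VC-HIT]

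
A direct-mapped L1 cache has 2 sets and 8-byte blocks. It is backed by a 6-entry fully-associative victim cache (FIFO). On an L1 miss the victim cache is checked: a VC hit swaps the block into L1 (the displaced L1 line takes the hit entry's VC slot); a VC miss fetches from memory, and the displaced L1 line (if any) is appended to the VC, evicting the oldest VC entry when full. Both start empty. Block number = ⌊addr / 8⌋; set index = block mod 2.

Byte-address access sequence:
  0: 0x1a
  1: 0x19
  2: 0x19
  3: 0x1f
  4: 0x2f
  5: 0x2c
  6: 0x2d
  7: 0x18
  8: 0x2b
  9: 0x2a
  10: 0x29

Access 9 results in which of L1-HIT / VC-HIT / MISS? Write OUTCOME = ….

OUTCOME = L1-HIT

  [0] addr=0x1a blk=3 s=1: MISS | VC []
  [1] addr=0x19 blk=3 s=1: L1-HIT | VC []
  [2] addr=0x19 blk=3 s=1: L1-HIT | VC []
  [3] addr=0x1f blk=3 s=1: L1-HIT | VC []
  [4] addr=0x2f blk=5 s=1: MISS | VC [3]
  [5] addr=0x2c blk=5 s=1: L1-HIT | VC [3]
  [6] addr=0x2d blk=5 s=1: L1-HIT | VC [3]
  [7] addr=0x18 blk=3 s=1: VC-HIT | VC [5]
  [8] addr=0x2b blk=5 s=1: VC-HIT | VC [3]
  [9] addr=0x2a blk=5 s=1: L1-HIT | VC [3]
  [10] addr=0x29 blk=5 s=1: L1-HIT | VC [3]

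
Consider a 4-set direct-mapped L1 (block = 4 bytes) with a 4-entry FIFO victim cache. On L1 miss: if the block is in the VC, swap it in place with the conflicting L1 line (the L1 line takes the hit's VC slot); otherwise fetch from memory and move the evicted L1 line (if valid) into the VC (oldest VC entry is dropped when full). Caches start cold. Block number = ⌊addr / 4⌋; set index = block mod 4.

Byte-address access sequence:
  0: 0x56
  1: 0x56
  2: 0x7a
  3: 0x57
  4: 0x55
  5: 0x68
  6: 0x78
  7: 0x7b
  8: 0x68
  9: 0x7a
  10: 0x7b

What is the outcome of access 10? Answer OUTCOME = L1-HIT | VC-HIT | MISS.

0: 0x56 (blk 21, set 1) → MISS  vc=[]
1: 0x56 (blk 21, set 1) → L1-HIT  vc=[]
2: 0x7a (blk 30, set 2) → MISS  vc=[]
3: 0x57 (blk 21, set 1) → L1-HIT  vc=[]
4: 0x55 (blk 21, set 1) → L1-HIT  vc=[]
5: 0x68 (blk 26, set 2) → MISS  vc=[30]
6: 0x78 (blk 30, set 2) → VC-HIT  vc=[26]
7: 0x7b (blk 30, set 2) → L1-HIT  vc=[26]
8: 0x68 (blk 26, set 2) → VC-HIT  vc=[30]
9: 0x7a (blk 30, set 2) → VC-HIT  vc=[26]
10: 0x7b (blk 30, set 2) → L1-HIT  vc=[26]

OUTCOME = L1-HIT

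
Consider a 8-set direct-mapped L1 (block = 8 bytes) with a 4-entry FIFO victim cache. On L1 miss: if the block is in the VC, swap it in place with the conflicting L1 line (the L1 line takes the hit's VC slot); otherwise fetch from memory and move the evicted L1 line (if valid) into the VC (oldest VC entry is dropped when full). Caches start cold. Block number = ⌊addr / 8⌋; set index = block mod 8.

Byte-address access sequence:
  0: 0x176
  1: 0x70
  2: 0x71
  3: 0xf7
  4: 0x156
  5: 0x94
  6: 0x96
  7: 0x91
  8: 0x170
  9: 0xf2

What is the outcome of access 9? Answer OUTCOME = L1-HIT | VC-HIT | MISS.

OUTCOME = VC-HIT

#0 0x176→b46/s6 MISS; vc=[]
#1 0x70→b14/s6 MISS; vc=[46]
#2 0x71→b14/s6 L1-HIT; vc=[46]
#3 0xf7→b30/s6 MISS; vc=[46,14]
#4 0x156→b42/s2 MISS; vc=[46,14]
#5 0x94→b18/s2 MISS; vc=[46,14,42]
#6 0x96→b18/s2 L1-HIT; vc=[46,14,42]
#7 0x91→b18/s2 L1-HIT; vc=[46,14,42]
#8 0x170→b46/s6 VC-HIT; vc=[30,14,42]
#9 0xf2→b30/s6 VC-HIT; vc=[46,14,42]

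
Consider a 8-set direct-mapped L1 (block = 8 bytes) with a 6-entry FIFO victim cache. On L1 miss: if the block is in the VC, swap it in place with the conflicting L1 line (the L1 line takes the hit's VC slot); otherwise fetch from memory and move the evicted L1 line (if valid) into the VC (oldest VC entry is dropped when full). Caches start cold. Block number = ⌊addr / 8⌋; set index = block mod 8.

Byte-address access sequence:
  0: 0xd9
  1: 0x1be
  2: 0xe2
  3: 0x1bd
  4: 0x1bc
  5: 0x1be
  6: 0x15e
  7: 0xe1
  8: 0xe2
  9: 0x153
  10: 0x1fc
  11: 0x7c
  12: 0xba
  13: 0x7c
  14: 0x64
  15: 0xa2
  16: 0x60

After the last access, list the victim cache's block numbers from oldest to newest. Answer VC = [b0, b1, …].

VC = [27, 55, 63, 23, 28, 20]

#0 0xd9→b27/s3 MISS; vc=[]
#1 0x1be→b55/s7 MISS; vc=[]
#2 0xe2→b28/s4 MISS; vc=[]
#3 0x1bd→b55/s7 L1-HIT; vc=[]
#4 0x1bc→b55/s7 L1-HIT; vc=[]
#5 0x1be→b55/s7 L1-HIT; vc=[]
#6 0x15e→b43/s3 MISS; vc=[27]
#7 0xe1→b28/s4 L1-HIT; vc=[27]
#8 0xe2→b28/s4 L1-HIT; vc=[27]
#9 0x153→b42/s2 MISS; vc=[27]
#10 0x1fc→b63/s7 MISS; vc=[27,55]
#11 0x7c→b15/s7 MISS; vc=[27,55,63]
#12 0xba→b23/s7 MISS; vc=[27,55,63,15]
#13 0x7c→b15/s7 VC-HIT; vc=[27,55,63,23]
#14 0x64→b12/s4 MISS; vc=[27,55,63,23,28]
#15 0xa2→b20/s4 MISS; vc=[27,55,63,23,28,12]
#16 0x60→b12/s4 VC-HIT; vc=[27,55,63,23,28,20]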